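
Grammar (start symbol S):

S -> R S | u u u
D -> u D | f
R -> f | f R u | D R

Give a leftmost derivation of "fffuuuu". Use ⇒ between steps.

S ⇒ RS   [S -> R S]
RS ⇒ DRS   [R -> D R]
DRS ⇒ fRS   [D -> f]
fRS ⇒ ffRuS   [R -> f R u]
ffRuS ⇒ fffuS   [R -> f]
fffuS ⇒ fffuuuu   [S -> u u u]

S ⇒ RS ⇒ DRS ⇒ fRS ⇒ ffRuS ⇒ fffuS ⇒ fffuuuu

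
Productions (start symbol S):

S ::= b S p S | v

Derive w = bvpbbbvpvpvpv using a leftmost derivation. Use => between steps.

S=>bSpS=>bvpS=>bvpbSpS=>bvpbbSpSpS=>bvpbbbSpSpSpS=>bvpbbbvpSpSpS=>bvpbbbvpvpSpS=>bvpbbbvpvpvpS=>bvpbbbvpvpvpv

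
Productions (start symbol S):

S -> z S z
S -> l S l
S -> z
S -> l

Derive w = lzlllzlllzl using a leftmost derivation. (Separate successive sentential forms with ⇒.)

S ⇒ lSl ⇒ lzSzl ⇒ lzlSlzl ⇒ lzllSllzl ⇒ lzlllSlllzl ⇒ lzlllzlllzl

S ⇒ lSl   [S -> l S l]
lSl ⇒ lzSzl   [S -> z S z]
lzSzl ⇒ lzlSlzl   [S -> l S l]
lzlSlzl ⇒ lzllSllzl   [S -> l S l]
lzllSllzl ⇒ lzlllSlllzl   [S -> l S l]
lzlllSlllzl ⇒ lzlllzlllzl   [S -> z]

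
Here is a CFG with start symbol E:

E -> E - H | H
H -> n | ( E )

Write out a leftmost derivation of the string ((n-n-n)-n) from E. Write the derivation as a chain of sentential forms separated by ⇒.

E ⇒ H ⇒ (E) ⇒ (E-H) ⇒ (H-H) ⇒ ((E)-H) ⇒ ((E-H)-H) ⇒ ((E-H-H)-H) ⇒ ((H-H-H)-H) ⇒ ((n-H-H)-H) ⇒ ((n-n-H)-H) ⇒ ((n-n-n)-H) ⇒ ((n-n-n)-n)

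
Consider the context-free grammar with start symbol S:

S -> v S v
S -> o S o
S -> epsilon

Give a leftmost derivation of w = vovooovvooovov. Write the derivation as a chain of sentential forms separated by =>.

S => vSv => voSov => vovSvov => vovoSovov => vovooSoovov => vovoooSooovov => vovooovSvooovov => vovooovvooovov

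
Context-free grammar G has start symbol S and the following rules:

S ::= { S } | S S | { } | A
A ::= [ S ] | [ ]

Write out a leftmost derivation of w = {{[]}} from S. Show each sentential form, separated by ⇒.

S ⇒ {S} ⇒ {{S}} ⇒ {{A}} ⇒ {{[]}}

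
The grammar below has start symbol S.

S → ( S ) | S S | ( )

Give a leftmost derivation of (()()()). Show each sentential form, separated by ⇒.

S⇒(S)⇒(SS)⇒(()S)⇒(()SS)⇒(()()S)⇒(()()())

S ⇒ (S)   [S → ( S )]
(S) ⇒ (SS)   [S → S S]
(SS) ⇒ (()S)   [S → ( )]
(()S) ⇒ (()SS)   [S → S S]
(()SS) ⇒ (()()S)   [S → ( )]
(()()S) ⇒ (()()())   [S → ( )]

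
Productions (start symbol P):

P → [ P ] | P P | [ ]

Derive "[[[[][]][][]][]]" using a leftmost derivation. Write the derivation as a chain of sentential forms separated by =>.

P => [P]   [P → [ P ]]
[P] => [PP]   [P → P P]
[PP] => [[P]P]   [P → [ P ]]
[[P]P] => [[PP]P]   [P → P P]
[[PP]P] => [[PPP]P]   [P → P P]
[[PPP]P] => [[[P]PP]P]   [P → [ P ]]
[[[P]PP]P] => [[[PP]PP]P]   [P → P P]
[[[PP]PP]P] => [[[[]P]PP]P]   [P → [ ]]
[[[[]P]PP]P] => [[[[][]]PP]P]   [P → [ ]]
[[[[][]]PP]P] => [[[[][]][]P]P]   [P → [ ]]
[[[[][]][]P]P] => [[[[][]][][]]P]   [P → [ ]]
[[[[][]][][]]P] => [[[[][]][][]][]]   [P → [ ]]

P => [P] => [PP] => [[P]P] => [[PP]P] => [[PPP]P] => [[[P]PP]P] => [[[PP]PP]P] => [[[[]P]PP]P] => [[[[][]]PP]P] => [[[[][]][]P]P] => [[[[][]][][]]P] => [[[[][]][][]][]]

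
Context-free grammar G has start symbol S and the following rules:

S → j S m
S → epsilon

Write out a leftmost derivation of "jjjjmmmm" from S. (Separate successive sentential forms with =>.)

S => jSm => jjSmm => jjjSmmm => jjjjSmmmm => jjjjmmmm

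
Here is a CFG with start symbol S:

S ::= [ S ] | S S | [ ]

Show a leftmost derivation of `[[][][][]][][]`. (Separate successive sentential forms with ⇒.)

S⇒SS⇒SSS⇒[S]SS⇒[SS]SS⇒[[]S]SS⇒[[]SS]SS⇒[[]SSS]SS⇒[[][]SS]SS⇒[[][][]S]SS⇒[[][][][]]SS⇒[[][][][]][]S⇒[[][][][]][][]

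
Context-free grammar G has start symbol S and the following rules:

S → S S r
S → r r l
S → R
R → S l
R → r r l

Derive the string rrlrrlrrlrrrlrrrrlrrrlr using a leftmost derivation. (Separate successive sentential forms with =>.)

S => SSr => SSrSr => SSrSrSr => RSrSrSr => rrlSrSrSr => rrlSSrrSrSr => rrlSSrSrrSrSr => rrlrrlSrSrrSrSr => rrlrrlrrlrSrrSrSr => rrlrrlrrlrrrlrrSrSr => rrlrrlrrlrrrlrrrrlrSr => rrlrrlrrlrrrlrrrrlrrrlr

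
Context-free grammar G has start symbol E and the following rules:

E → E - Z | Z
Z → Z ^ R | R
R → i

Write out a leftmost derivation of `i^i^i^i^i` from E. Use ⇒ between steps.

E ⇒ Z ⇒ Z^R ⇒ Z^R^R ⇒ Z^R^R^R ⇒ Z^R^R^R^R ⇒ R^R^R^R^R ⇒ i^R^R^R^R ⇒ i^i^R^R^R ⇒ i^i^i^R^R ⇒ i^i^i^i^R ⇒ i^i^i^i^i

E ⇒ Z   [E → Z]
Z ⇒ Z^R   [Z → Z ^ R]
Z^R ⇒ Z^R^R   [Z → Z ^ R]
Z^R^R ⇒ Z^R^R^R   [Z → Z ^ R]
Z^R^R^R ⇒ Z^R^R^R^R   [Z → Z ^ R]
Z^R^R^R^R ⇒ R^R^R^R^R   [Z → R]
R^R^R^R^R ⇒ i^R^R^R^R   [R → i]
i^R^R^R^R ⇒ i^i^R^R^R   [R → i]
i^i^R^R^R ⇒ i^i^i^R^R   [R → i]
i^i^i^R^R ⇒ i^i^i^i^R   [R → i]
i^i^i^i^R ⇒ i^i^i^i^i   [R → i]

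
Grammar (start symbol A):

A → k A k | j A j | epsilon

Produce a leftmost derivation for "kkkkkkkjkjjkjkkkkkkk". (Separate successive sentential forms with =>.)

A => kAk   [A → k A k]
kAk => kkAkk   [A → k A k]
kkAkk => kkkAkkk   [A → k A k]
kkkAkkk => kkkkAkkkk   [A → k A k]
kkkkAkkkk => kkkkkAkkkkk   [A → k A k]
kkkkkAkkkkk => kkkkkkAkkkkkk   [A → k A k]
kkkkkkAkkkkkk => kkkkkkkAkkkkkkk   [A → k A k]
kkkkkkkAkkkkkkk => kkkkkkkjAjkkkkkkk   [A → j A j]
kkkkkkkjAjkkkkkkk => kkkkkkkjkAkjkkkkkkk   [A → k A k]
kkkkkkkjkAkjkkkkkkk => kkkkkkkjkjAjkjkkkkkkk   [A → j A j]
kkkkkkkjkjAjkjkkkkkkk => kkkkkkkjkjjkjkkkkkkk   [A → epsilon]

A => kAk => kkAkk => kkkAkkk => kkkkAkkkk => kkkkkAkkkkk => kkkkkkAkkkkkk => kkkkkkkAkkkkkkk => kkkkkkkjAjkkkkkkk => kkkkkkkjkAkjkkkkkkk => kkkkkkkjkjAjkjkkkkkkk => kkkkkkkjkjjkjkkkkkkk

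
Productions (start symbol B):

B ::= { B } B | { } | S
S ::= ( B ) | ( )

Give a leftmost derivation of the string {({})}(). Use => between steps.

B => {B}B   [B ::= { B } B]
{B}B => {S}B   [B ::= S]
{S}B => {(B)}B   [S ::= ( B )]
{(B)}B => {({})}B   [B ::= { }]
{({})}B => {({})}S   [B ::= S]
{({})}S => {({})}()   [S ::= ( )]

B=>{B}B=>{S}B=>{(B)}B=>{({})}B=>{({})}S=>{({})}()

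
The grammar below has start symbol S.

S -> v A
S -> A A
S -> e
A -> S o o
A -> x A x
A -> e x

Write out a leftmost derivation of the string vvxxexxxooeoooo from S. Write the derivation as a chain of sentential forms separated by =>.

S => vA => vSoo => vAAoo => vSooAoo => vvAooAoo => vvxAxooAoo => vvxxAxxooAoo => vvxxexxxooAoo => vvxxexxxooSoooo => vvxxexxxooeoooo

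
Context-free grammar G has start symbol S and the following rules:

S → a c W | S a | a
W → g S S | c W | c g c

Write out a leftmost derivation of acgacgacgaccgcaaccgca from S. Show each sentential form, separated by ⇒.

S ⇒ acW ⇒ acgSS ⇒ acgacWS ⇒ acgacgSSS ⇒ acgacgacWSS ⇒ acgacgacgSSSS ⇒ acgacgacgacWSSS ⇒ acgacgacgaccgcSSS ⇒ acgacgacgaccgcaSS ⇒ acgacgacgaccgcaacWS ⇒ acgacgacgaccgcaaccgcS ⇒ acgacgacgaccgcaaccgca

S ⇒ acW   [S → a c W]
acW ⇒ acgSS   [W → g S S]
acgSS ⇒ acgacWS   [S → a c W]
acgacWS ⇒ acgacgSSS   [W → g S S]
acgacgSSS ⇒ acgacgacWSS   [S → a c W]
acgacgacWSS ⇒ acgacgacgSSSS   [W → g S S]
acgacgacgSSSS ⇒ acgacgacgacWSSS   [S → a c W]
acgacgacgacWSSS ⇒ acgacgacgaccgcSSS   [W → c g c]
acgacgacgaccgcSSS ⇒ acgacgacgaccgcaSS   [S → a]
acgacgacgaccgcaSS ⇒ acgacgacgaccgcaacWS   [S → a c W]
acgacgacgaccgcaacWS ⇒ acgacgacgaccgcaaccgcS   [W → c g c]
acgacgacgaccgcaaccgcS ⇒ acgacgacgaccgcaaccgca   [S → a]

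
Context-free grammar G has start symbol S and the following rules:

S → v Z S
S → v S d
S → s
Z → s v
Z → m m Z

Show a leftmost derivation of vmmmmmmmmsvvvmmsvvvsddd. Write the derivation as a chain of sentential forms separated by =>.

S => vZS   [S → v Z S]
vZS => vmmZS   [Z → m m Z]
vmmZS => vmmmmZS   [Z → m m Z]
vmmmmZS => vmmmmmmZS   [Z → m m Z]
vmmmmmmZS => vmmmmmmmmZS   [Z → m m Z]
vmmmmmmmmZS => vmmmmmmmmsvS   [Z → s v]
vmmmmmmmmsvS => vmmmmmmmmsvvSd   [S → v S d]
vmmmmmmmmsvvSd => vmmmmmmmmsvvvZSd   [S → v Z S]
vmmmmmmmmsvvvZSd => vmmmmmmmmsvvvmmZSd   [Z → m m Z]
vmmmmmmmmsvvvmmZSd => vmmmmmmmmsvvvmmsvSd   [Z → s v]
vmmmmmmmmsvvvmmsvSd => vmmmmmmmmsvvvmmsvvSdd   [S → v S d]
vmmmmmmmmsvvvmmsvvSdd => vmmmmmmmmsvvvmmsvvvSddd   [S → v S d]
vmmmmmmmmsvvvmmsvvvSddd => vmmmmmmmmsvvvmmsvvvsddd   [S → s]

S => vZS => vmmZS => vmmmmZS => vmmmmmmZS => vmmmmmmmmZS => vmmmmmmmmsvS => vmmmmmmmmsvvSd => vmmmmmmmmsvvvZSd => vmmmmmmmmsvvvmmZSd => vmmmmmmmmsvvvmmsvSd => vmmmmmmmmsvvvmmsvvSdd => vmmmmmmmmsvvvmmsvvvSddd => vmmmmmmmmsvvvmmsvvvsddd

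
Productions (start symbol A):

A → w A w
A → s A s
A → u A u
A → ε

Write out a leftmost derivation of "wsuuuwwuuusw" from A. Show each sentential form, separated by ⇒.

A ⇒ wAw ⇒ wsAsw ⇒ wsuAusw ⇒ wsuuAuusw ⇒ wsuuuAuuusw ⇒ wsuuuwAwuuusw ⇒ wsuuuwwuuusw

A ⇒ wAw   [A → w A w]
wAw ⇒ wsAsw   [A → s A s]
wsAsw ⇒ wsuAusw   [A → u A u]
wsuAusw ⇒ wsuuAuusw   [A → u A u]
wsuuAuusw ⇒ wsuuuAuuusw   [A → u A u]
wsuuuAuuusw ⇒ wsuuuwAwuuusw   [A → w A w]
wsuuuwAwuuusw ⇒ wsuuuwwuuusw   [A → ε]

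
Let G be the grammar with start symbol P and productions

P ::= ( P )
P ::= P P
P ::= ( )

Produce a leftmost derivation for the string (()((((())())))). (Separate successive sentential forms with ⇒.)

P ⇒ (P) ⇒ (PP) ⇒ (()P) ⇒ (()(P)) ⇒ (()((P))) ⇒ (()(((P)))) ⇒ (()(((PP)))) ⇒ (()((((P)P)))) ⇒ (()((((())P)))) ⇒ (()((((())()))))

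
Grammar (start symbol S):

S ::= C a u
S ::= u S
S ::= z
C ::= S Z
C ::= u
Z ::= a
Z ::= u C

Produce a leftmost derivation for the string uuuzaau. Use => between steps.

S => uS => uuS => uuuS => uuuCau => uuuSZau => uuuzZau => uuuzaau

S => uS   [S ::= u S]
uS => uuS   [S ::= u S]
uuS => uuuS   [S ::= u S]
uuuS => uuuCau   [S ::= C a u]
uuuCau => uuuSZau   [C ::= S Z]
uuuSZau => uuuzZau   [S ::= z]
uuuzZau => uuuzaau   [Z ::= a]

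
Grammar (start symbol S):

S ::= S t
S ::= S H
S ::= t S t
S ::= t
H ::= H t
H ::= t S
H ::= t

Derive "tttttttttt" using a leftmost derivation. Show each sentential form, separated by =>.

S => tSt => tSHt => ttStHt => ttSHtHt => tttStHtHt => tttSHtHtHt => ttttHtHtHt => ttttttHtHt => ttttttttHt => tttttttttt

S => tSt   [S ::= t S t]
tSt => tSHt   [S ::= S H]
tSHt => ttStHt   [S ::= t S t]
ttStHt => ttSHtHt   [S ::= S H]
ttSHtHt => tttStHtHt   [S ::= t S t]
tttStHtHt => tttSHtHtHt   [S ::= S H]
tttSHtHtHt => ttttHtHtHt   [S ::= t]
ttttHtHtHt => ttttttHtHt   [H ::= t]
ttttttHtHt => ttttttttHt   [H ::= t]
ttttttttHt => tttttttttt   [H ::= t]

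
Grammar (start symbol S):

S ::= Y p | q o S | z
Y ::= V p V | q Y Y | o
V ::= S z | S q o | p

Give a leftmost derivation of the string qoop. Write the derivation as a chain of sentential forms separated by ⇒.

S ⇒ qoS ⇒ qoYp ⇒ qoop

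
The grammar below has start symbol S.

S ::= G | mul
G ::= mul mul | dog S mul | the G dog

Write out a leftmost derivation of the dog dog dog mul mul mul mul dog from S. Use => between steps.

S => G => the G dog => the dog S mul dog => the dog G mul dog => the dog dog S mul mul dog => the dog dog G mul mul dog => the dog dog dog S mul mul mul dog => the dog dog dog mul mul mul mul dog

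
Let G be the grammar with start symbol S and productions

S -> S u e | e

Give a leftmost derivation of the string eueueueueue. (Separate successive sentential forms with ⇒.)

S⇒Sue⇒Sueue⇒Sueueue⇒Sueueueue⇒Sueueueueue⇒eueueueueue

S ⇒ Sue   [S -> S u e]
Sue ⇒ Sueue   [S -> S u e]
Sueue ⇒ Sueueue   [S -> S u e]
Sueueue ⇒ Sueueueue   [S -> S u e]
Sueueueue ⇒ Sueueueueue   [S -> S u e]
Sueueueueue ⇒ eueueueueue   [S -> e]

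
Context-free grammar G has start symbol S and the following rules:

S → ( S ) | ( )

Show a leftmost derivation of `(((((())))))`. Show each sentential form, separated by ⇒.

S ⇒ (S) ⇒ ((S)) ⇒ (((S))) ⇒ ((((S)))) ⇒ (((((S))))) ⇒ (((((())))))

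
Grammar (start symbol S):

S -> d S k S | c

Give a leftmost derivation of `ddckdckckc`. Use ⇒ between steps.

S ⇒ dSkS   [S -> d S k S]
dSkS ⇒ ddSkSkS   [S -> d S k S]
ddSkSkS ⇒ ddckSkS   [S -> c]
ddckSkS ⇒ ddckdSkSkS   [S -> d S k S]
ddckdSkSkS ⇒ ddckdckSkS   [S -> c]
ddckdckSkS ⇒ ddckdckckS   [S -> c]
ddckdckckS ⇒ ddckdckckc   [S -> c]

S ⇒ dSkS ⇒ ddSkSkS ⇒ ddckSkS ⇒ ddckdSkSkS ⇒ ddckdckSkS ⇒ ddckdckckS ⇒ ddckdckckc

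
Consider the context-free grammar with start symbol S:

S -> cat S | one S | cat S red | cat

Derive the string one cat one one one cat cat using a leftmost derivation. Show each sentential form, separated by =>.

S => one S => one cat S => one cat one S => one cat one one S => one cat one one one S => one cat one one one cat S => one cat one one one cat cat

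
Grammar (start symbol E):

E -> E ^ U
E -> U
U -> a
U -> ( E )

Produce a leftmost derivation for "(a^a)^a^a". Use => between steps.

E => E^U => E^U^U => U^U^U => (E)^U^U => (E^U)^U^U => (U^U)^U^U => (a^U)^U^U => (a^a)^U^U => (a^a)^a^U => (a^a)^a^a

E => E^U   [E -> E ^ U]
E^U => E^U^U   [E -> E ^ U]
E^U^U => U^U^U   [E -> U]
U^U^U => (E)^U^U   [U -> ( E )]
(E)^U^U => (E^U)^U^U   [E -> E ^ U]
(E^U)^U^U => (U^U)^U^U   [E -> U]
(U^U)^U^U => (a^U)^U^U   [U -> a]
(a^U)^U^U => (a^a)^U^U   [U -> a]
(a^a)^U^U => (a^a)^a^U   [U -> a]
(a^a)^a^U => (a^a)^a^a   [U -> a]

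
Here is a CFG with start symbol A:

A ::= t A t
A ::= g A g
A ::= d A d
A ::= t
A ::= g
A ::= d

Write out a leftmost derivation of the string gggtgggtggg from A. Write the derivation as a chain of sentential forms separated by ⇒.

A ⇒ gAg ⇒ ggAgg ⇒ gggAggg ⇒ gggtAtggg ⇒ gggtgAgtggg ⇒ gggtgggtggg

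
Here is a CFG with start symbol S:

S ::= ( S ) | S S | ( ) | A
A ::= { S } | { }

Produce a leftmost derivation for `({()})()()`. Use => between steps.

S => SS => (S)S => (A)S => ({S})S => ({()})S => ({()})SS => ({()})()S => ({()})()()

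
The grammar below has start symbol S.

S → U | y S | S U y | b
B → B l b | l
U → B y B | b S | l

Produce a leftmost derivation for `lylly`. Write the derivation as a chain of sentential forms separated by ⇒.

S ⇒ SUy   [S → S U y]
SUy ⇒ UUy   [S → U]
UUy ⇒ ByBUy   [U → B y B]
ByBUy ⇒ lyBUy   [B → l]
lyBUy ⇒ lylUy   [B → l]
lylUy ⇒ lylly   [U → l]

S ⇒ SUy ⇒ UUy ⇒ ByBUy ⇒ lyBUy ⇒ lylUy ⇒ lylly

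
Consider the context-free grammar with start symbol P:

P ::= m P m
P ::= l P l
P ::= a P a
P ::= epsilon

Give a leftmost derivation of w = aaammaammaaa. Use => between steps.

P => aPa   [P ::= a P a]
aPa => aaPaa   [P ::= a P a]
aaPaa => aaaPaaa   [P ::= a P a]
aaaPaaa => aaamPmaaa   [P ::= m P m]
aaamPmaaa => aaammPmmaaa   [P ::= m P m]
aaammPmmaaa => aaammaPammaaa   [P ::= a P a]
aaammaPammaaa => aaammaammaaa   [P ::= epsilon]

P => aPa => aaPaa => aaaPaaa => aaamPmaaa => aaammPmmaaa => aaammaPammaaa => aaammaammaaa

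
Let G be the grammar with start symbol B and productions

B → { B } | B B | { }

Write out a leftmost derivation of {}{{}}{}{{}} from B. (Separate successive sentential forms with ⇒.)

B ⇒ BB   [B → B B]
BB ⇒ {}B   [B → { }]
{}B ⇒ {}BB   [B → B B]
{}BB ⇒ {}{B}B   [B → { B }]
{}{B}B ⇒ {}{{}}B   [B → { }]
{}{{}}B ⇒ {}{{}}BB   [B → B B]
{}{{}}BB ⇒ {}{{}}{}B   [B → { }]
{}{{}}{}B ⇒ {}{{}}{}{B}   [B → { B }]
{}{{}}{}{B} ⇒ {}{{}}{}{{}}   [B → { }]

B⇒BB⇒{}B⇒{}BB⇒{}{B}B⇒{}{{}}B⇒{}{{}}BB⇒{}{{}}{}B⇒{}{{}}{}{B}⇒{}{{}}{}{{}}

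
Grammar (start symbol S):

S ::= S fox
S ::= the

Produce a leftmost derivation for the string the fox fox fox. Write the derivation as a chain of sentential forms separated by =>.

S => S fox   [S ::= S fox]
S fox => S fox fox   [S ::= S fox]
S fox fox => S fox fox fox   [S ::= S fox]
S fox fox fox => the fox fox fox   [S ::= the]

S => S fox => S fox fox => S fox fox fox => the fox fox fox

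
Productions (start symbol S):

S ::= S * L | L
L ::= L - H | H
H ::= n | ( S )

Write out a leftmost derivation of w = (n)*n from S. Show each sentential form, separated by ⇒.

S ⇒ S*L   [S ::= S * L]
S*L ⇒ L*L   [S ::= L]
L*L ⇒ H*L   [L ::= H]
H*L ⇒ (S)*L   [H ::= ( S )]
(S)*L ⇒ (L)*L   [S ::= L]
(L)*L ⇒ (H)*L   [L ::= H]
(H)*L ⇒ (n)*L   [H ::= n]
(n)*L ⇒ (n)*H   [L ::= H]
(n)*H ⇒ (n)*n   [H ::= n]

S ⇒ S*L ⇒ L*L ⇒ H*L ⇒ (S)*L ⇒ (L)*L ⇒ (H)*L ⇒ (n)*L ⇒ (n)*H ⇒ (n)*n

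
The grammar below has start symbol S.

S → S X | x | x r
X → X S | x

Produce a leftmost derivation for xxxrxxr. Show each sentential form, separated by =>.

S => SX   [S → S X]
SX => xX   [S → x]
xX => xXS   [X → X S]
xXS => xXSS   [X → X S]
xXSS => xXSSS   [X → X S]
xXSSS => xxSSS   [X → x]
xxSSS => xxxrSS   [S → x r]
xxxrSS => xxxrxS   [S → x]
xxxrxS => xxxrxxr   [S → x r]

S => SX => xX => xXS => xXSS => xXSSS => xxSSS => xxxrSS => xxxrxS => xxxrxxr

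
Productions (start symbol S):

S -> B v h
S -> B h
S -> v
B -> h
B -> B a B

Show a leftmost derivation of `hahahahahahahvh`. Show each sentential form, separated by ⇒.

S⇒Bvh⇒BaBvh⇒haBvh⇒haBaBvh⇒haBaBaBvh⇒hahaBaBvh⇒hahaBaBaBvh⇒hahaBaBaBaBvh⇒hahaBaBaBaBaBvh⇒hahahaBaBaBaBvh⇒hahahahaBaBaBvh⇒hahahahahaBaBvh⇒hahahahahahaBvh⇒hahahahahahahvh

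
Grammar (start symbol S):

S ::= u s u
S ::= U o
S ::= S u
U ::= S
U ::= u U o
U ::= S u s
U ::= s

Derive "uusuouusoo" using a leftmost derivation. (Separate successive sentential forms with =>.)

S => Uo   [S ::= U o]
Uo => uUoo   [U ::= u U o]
uUoo => uSusoo   [U ::= S u s]
uSusoo => uSuusoo   [S ::= S u]
uSuusoo => uUouusoo   [S ::= U o]
uUouusoo => uSouusoo   [U ::= S]
uSouusoo => uusuouusoo   [S ::= u s u]

S => Uo => uUoo => uSusoo => uSuusoo => uUouusoo => uSouusoo => uusuouusoo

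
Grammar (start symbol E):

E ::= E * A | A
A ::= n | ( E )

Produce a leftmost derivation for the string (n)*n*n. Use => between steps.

E => E*A => E*A*A => A*A*A => (E)*A*A => (A)*A*A => (n)*A*A => (n)*n*A => (n)*n*n

E => E*A   [E ::= E * A]
E*A => E*A*A   [E ::= E * A]
E*A*A => A*A*A   [E ::= A]
A*A*A => (E)*A*A   [A ::= ( E )]
(E)*A*A => (A)*A*A   [E ::= A]
(A)*A*A => (n)*A*A   [A ::= n]
(n)*A*A => (n)*n*A   [A ::= n]
(n)*n*A => (n)*n*n   [A ::= n]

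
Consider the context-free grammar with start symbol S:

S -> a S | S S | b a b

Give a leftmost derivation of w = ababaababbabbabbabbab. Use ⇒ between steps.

S ⇒ aS ⇒ aSS ⇒ aSSS ⇒ ababSS ⇒ ababSSS ⇒ ababaSSS ⇒ ababaSSSS ⇒ ababaSSSSS ⇒ ababaaSSSSS ⇒ ababaababSSSS ⇒ ababaababbabSSS ⇒ ababaababbabbabSS ⇒ ababaababbabbabbabS ⇒ ababaababbabbabbabbab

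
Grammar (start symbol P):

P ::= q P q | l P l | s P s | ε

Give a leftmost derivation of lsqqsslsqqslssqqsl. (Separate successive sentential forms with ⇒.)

P ⇒ lPl ⇒ lsPsl ⇒ lsqPqsl ⇒ lsqqPqqsl ⇒ lsqqsPsqqsl ⇒ lsqqssPssqqsl ⇒ lsqqsslPlssqqsl ⇒ lsqqsslsPslssqqsl ⇒ lsqqsslsqPqslssqqsl ⇒ lsqqsslsqqslssqqsl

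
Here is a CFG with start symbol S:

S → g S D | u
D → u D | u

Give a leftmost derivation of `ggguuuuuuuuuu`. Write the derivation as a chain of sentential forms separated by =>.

S => gSD => ggSDD => gggSDDD => ggguDDD => ggguuDDD => ggguuuDDD => ggguuuuDDD => ggguuuuuDDD => ggguuuuuuDDD => ggguuuuuuuDD => ggguuuuuuuuDD => ggguuuuuuuuuD => ggguuuuuuuuuu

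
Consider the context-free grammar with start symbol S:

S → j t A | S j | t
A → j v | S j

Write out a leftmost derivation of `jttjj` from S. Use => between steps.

S => Sj => jtAj => jtSjj => jttjj

S => Sj   [S → S j]
Sj => jtAj   [S → j t A]
jtAj => jtSjj   [A → S j]
jtSjj => jttjj   [S → t]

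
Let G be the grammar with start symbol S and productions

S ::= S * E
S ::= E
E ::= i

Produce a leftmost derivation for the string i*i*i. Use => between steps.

S => S*E   [S ::= S * E]
S*E => S*E*E   [S ::= S * E]
S*E*E => E*E*E   [S ::= E]
E*E*E => i*E*E   [E ::= i]
i*E*E => i*i*E   [E ::= i]
i*i*E => i*i*i   [E ::= i]

S => S*E => S*E*E => E*E*E => i*E*E => i*i*E => i*i*i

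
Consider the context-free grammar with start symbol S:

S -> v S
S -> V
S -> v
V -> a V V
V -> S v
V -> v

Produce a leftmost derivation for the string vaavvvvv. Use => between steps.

S => vS   [S -> v S]
vS => vV   [S -> V]
vV => vaVV   [V -> a V V]
vaVV => vaSvV   [V -> S v]
vaSvV => vaVvV   [S -> V]
vaVvV => vaaVVvV   [V -> a V V]
vaaVVvV => vaavVvV   [V -> v]
vaavVvV => vaavSvvV   [V -> S v]
vaavSvvV => vaavvvvV   [S -> v]
vaavvvvV => vaavvvvv   [V -> v]

S=>vS=>vV=>vaVV=>vaSvV=>vaVvV=>vaaVVvV=>vaavVvV=>vaavSvvV=>vaavvvvV=>vaavvvvv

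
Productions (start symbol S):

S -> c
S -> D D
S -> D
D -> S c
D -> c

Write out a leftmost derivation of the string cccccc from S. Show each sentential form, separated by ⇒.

S ⇒ DD ⇒ ScD ⇒ DcD ⇒ SccD ⇒ DDccD ⇒ ScDccD ⇒ DcDccD ⇒ ccDccD ⇒ cccccD ⇒ cccccc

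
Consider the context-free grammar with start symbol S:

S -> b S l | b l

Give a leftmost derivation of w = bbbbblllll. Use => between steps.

S=>bSl=>bbSll=>bbbSlll=>bbbbSllll=>bbbbblllll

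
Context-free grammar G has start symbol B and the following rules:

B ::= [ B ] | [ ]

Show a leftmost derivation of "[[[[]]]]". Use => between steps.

B => [B] => [[B]] => [[[B]]] => [[[[]]]]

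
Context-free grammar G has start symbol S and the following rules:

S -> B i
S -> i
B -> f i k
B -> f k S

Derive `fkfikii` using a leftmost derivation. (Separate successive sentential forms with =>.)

S => Bi   [S -> B i]
Bi => fkSi   [B -> f k S]
fkSi => fkBii   [S -> B i]
fkBii => fkfikii   [B -> f i k]

S=>Bi=>fkSi=>fkBii=>fkfikii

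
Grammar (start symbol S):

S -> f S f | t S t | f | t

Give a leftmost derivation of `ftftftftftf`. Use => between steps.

S => fSf => ftStf => ftfSftf => ftftStftf => ftftfSftftf => ftftftftftf

S => fSf   [S -> f S f]
fSf => ftStf   [S -> t S t]
ftStf => ftfSftf   [S -> f S f]
ftfSftf => ftftStftf   [S -> t S t]
ftftStftf => ftftfSftftf   [S -> f S f]
ftftfSftftf => ftftftftftf   [S -> t]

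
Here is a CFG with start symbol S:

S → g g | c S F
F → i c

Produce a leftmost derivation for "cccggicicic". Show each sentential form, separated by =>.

S => cSF   [S → c S F]
cSF => ccSFF   [S → c S F]
ccSFF => cccSFFF   [S → c S F]
cccSFFF => cccggFFF   [S → g g]
cccggFFF => cccggicFF   [F → i c]
cccggicFF => cccggicicF   [F → i c]
cccggicicF => cccggicicic   [F → i c]

S => cSF => ccSFF => cccSFFF => cccggFFF => cccggicFF => cccggicicF => cccggicicic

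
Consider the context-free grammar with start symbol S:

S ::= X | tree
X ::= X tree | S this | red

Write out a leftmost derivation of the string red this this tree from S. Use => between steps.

S => X   [S ::= X]
X => X tree   [X ::= X tree]
X tree => S this tree   [X ::= S this]
S this tree => X this tree   [S ::= X]
X this tree => S this this tree   [X ::= S this]
S this this tree => X this this tree   [S ::= X]
X this this tree => red this this tree   [X ::= red]

S => X => X tree => S this tree => X this tree => S this this tree => X this this tree => red this this tree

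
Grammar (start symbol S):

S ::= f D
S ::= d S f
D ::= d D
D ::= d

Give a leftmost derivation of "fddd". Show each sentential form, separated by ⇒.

S⇒fD⇒fdD⇒fddD⇒fddd

S ⇒ fD   [S ::= f D]
fD ⇒ fdD   [D ::= d D]
fdD ⇒ fddD   [D ::= d D]
fddD ⇒ fddd   [D ::= d]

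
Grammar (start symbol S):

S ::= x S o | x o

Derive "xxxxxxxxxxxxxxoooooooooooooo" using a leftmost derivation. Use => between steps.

S => xSo => xxSoo => xxxSooo => xxxxSoooo => xxxxxSooooo => xxxxxxSoooooo => xxxxxxxSooooooo => xxxxxxxxSoooooooo => xxxxxxxxxSooooooooo => xxxxxxxxxxSoooooooooo => xxxxxxxxxxxSooooooooooo => xxxxxxxxxxxxSoooooooooooo => xxxxxxxxxxxxxSooooooooooooo => xxxxxxxxxxxxxxoooooooooooooo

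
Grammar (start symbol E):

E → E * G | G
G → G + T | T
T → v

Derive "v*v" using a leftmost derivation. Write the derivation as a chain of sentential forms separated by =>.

E => E*G => G*G => T*G => v*G => v*T => v*v

E => E*G   [E → E * G]
E*G => G*G   [E → G]
G*G => T*G   [G → T]
T*G => v*G   [T → v]
v*G => v*T   [G → T]
v*T => v*v   [T → v]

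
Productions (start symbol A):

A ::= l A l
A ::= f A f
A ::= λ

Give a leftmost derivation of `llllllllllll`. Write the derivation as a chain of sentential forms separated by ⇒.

A ⇒ lAl ⇒ llAll ⇒ lllAlll ⇒ llllAllll ⇒ lllllAlllll ⇒ llllllAllllll ⇒ llllllllllll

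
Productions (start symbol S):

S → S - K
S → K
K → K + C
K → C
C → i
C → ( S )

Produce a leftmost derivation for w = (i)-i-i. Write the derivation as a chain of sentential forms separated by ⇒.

S ⇒ S-K   [S → S - K]
S-K ⇒ S-K-K   [S → S - K]
S-K-K ⇒ K-K-K   [S → K]
K-K-K ⇒ C-K-K   [K → C]
C-K-K ⇒ (S)-K-K   [C → ( S )]
(S)-K-K ⇒ (K)-K-K   [S → K]
(K)-K-K ⇒ (C)-K-K   [K → C]
(C)-K-K ⇒ (i)-K-K   [C → i]
(i)-K-K ⇒ (i)-C-K   [K → C]
(i)-C-K ⇒ (i)-i-K   [C → i]
(i)-i-K ⇒ (i)-i-C   [K → C]
(i)-i-C ⇒ (i)-i-i   [C → i]

S ⇒ S-K ⇒ S-K-K ⇒ K-K-K ⇒ C-K-K ⇒ (S)-K-K ⇒ (K)-K-K ⇒ (C)-K-K ⇒ (i)-K-K ⇒ (i)-C-K ⇒ (i)-i-K ⇒ (i)-i-C ⇒ (i)-i-i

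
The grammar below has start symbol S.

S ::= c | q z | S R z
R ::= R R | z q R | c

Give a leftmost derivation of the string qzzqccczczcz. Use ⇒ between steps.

S ⇒ SRz   [S ::= S R z]
SRz ⇒ SRzRz   [S ::= S R z]
SRzRz ⇒ SRzRzRz   [S ::= S R z]
SRzRzRz ⇒ qzRzRzRz   [S ::= q z]
qzRzRzRz ⇒ qzRRzRzRz   [R ::= R R]
qzRRzRzRz ⇒ qzzqRRzRzRz   [R ::= z q R]
qzzqRRzRzRz ⇒ qzzqRRRzRzRz   [R ::= R R]
qzzqRRRzRzRz ⇒ qzzqcRRzRzRz   [R ::= c]
qzzqcRRzRzRz ⇒ qzzqccRzRzRz   [R ::= c]
qzzqccRzRzRz ⇒ qzzqccczRzRz   [R ::= c]
qzzqccczRzRz ⇒ qzzqccczczRz   [R ::= c]
qzzqccczczRz ⇒ qzzqccczczcz   [R ::= c]

S ⇒ SRz ⇒ SRzRz ⇒ SRzRzRz ⇒ qzRzRzRz ⇒ qzRRzRzRz ⇒ qzzqRRzRzRz ⇒ qzzqRRRzRzRz ⇒ qzzqcRRzRzRz ⇒ qzzqccRzRzRz ⇒ qzzqccczRzRz ⇒ qzzqccczczRz ⇒ qzzqccczczcz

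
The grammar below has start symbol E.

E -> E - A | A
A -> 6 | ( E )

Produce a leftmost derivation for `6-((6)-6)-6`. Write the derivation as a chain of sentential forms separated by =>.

E => E-A   [E -> E - A]
E-A => E-A-A   [E -> E - A]
E-A-A => A-A-A   [E -> A]
A-A-A => 6-A-A   [A -> 6]
6-A-A => 6-(E)-A   [A -> ( E )]
6-(E)-A => 6-(E-A)-A   [E -> E - A]
6-(E-A)-A => 6-(A-A)-A   [E -> A]
6-(A-A)-A => 6-((E)-A)-A   [A -> ( E )]
6-((E)-A)-A => 6-((A)-A)-A   [E -> A]
6-((A)-A)-A => 6-((6)-A)-A   [A -> 6]
6-((6)-A)-A => 6-((6)-6)-A   [A -> 6]
6-((6)-6)-A => 6-((6)-6)-6   [A -> 6]

E => E-A => E-A-A => A-A-A => 6-A-A => 6-(E)-A => 6-(E-A)-A => 6-(A-A)-A => 6-((E)-A)-A => 6-((A)-A)-A => 6-((6)-A)-A => 6-((6)-6)-A => 6-((6)-6)-6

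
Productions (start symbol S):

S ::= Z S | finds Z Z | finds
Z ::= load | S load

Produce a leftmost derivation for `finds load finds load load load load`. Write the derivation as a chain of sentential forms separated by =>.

S => finds Z Z   [S ::= finds Z Z]
finds Z Z => finds S load Z   [Z ::= S load]
finds S load Z => finds Z S load Z   [S ::= Z S]
finds Z S load Z => finds load S load Z   [Z ::= load]
finds load S load Z => finds load finds Z Z load Z   [S ::= finds Z Z]
finds load finds Z Z load Z => finds load finds load Z load Z   [Z ::= load]
finds load finds load Z load Z => finds load finds load load load Z   [Z ::= load]
finds load finds load load load Z => finds load finds load load load load   [Z ::= load]

S => finds Z Z => finds S load Z => finds Z S load Z => finds load S load Z => finds load finds Z Z load Z => finds load finds load Z load Z => finds load finds load load load Z => finds load finds load load load load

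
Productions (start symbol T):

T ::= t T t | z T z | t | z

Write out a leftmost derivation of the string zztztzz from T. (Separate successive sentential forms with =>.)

T => zTz   [T ::= z T z]
zTz => zzTzz   [T ::= z T z]
zzTzz => zztTtzz   [T ::= t T t]
zztTtzz => zztztzz   [T ::= z]

T => zTz => zzTzz => zztTtzz => zztztzz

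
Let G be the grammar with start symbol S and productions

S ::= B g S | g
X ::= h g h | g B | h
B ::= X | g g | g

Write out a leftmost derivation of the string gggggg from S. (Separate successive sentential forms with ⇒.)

S ⇒ BgS ⇒ ggS ⇒ ggBgS ⇒ gggggS ⇒ gggggg

S ⇒ BgS   [S ::= B g S]
BgS ⇒ ggS   [B ::= g]
ggS ⇒ ggBgS   [S ::= B g S]
ggBgS ⇒ gggggS   [B ::= g g]
gggggS ⇒ gggggg   [S ::= g]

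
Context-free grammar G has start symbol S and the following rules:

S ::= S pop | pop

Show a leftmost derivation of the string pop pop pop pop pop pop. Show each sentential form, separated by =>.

S => S pop => S pop pop => S pop pop pop => S pop pop pop pop => S pop pop pop pop pop => pop pop pop pop pop pop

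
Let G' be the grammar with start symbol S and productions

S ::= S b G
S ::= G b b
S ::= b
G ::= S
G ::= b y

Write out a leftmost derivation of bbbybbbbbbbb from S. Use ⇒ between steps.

S ⇒ SbG ⇒ GbbbG ⇒ SbbbG ⇒ GbbbbbG ⇒ SbbbbbG ⇒ SbGbbbbbG ⇒ bbGbbbbbG ⇒ bbbybbbbbG ⇒ bbbybbbbbS ⇒ bbbybbbbbGbb ⇒ bbbybbbbbSbb ⇒ bbbybbbbbbbb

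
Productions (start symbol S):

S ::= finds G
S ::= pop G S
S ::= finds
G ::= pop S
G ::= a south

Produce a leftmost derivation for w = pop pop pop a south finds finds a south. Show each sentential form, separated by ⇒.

S ⇒ pop G S   [S ::= pop G S]
pop G S ⇒ pop pop S S   [G ::= pop S]
pop pop S S ⇒ pop pop pop G S S   [S ::= pop G S]
pop pop pop G S S ⇒ pop pop pop a south S S   [G ::= a south]
pop pop pop a south S S ⇒ pop pop pop a south finds S   [S ::= finds]
pop pop pop a south finds S ⇒ pop pop pop a south finds finds G   [S ::= finds G]
pop pop pop a south finds finds G ⇒ pop pop pop a south finds finds a south   [G ::= a south]

S ⇒ pop G S ⇒ pop pop S S ⇒ pop pop pop G S S ⇒ pop pop pop a south S S ⇒ pop pop pop a south finds S ⇒ pop pop pop a south finds finds G ⇒ pop pop pop a south finds finds a south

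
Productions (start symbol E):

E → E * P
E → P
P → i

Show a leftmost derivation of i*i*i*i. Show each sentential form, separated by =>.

E => E*P   [E → E * P]
E*P => E*P*P   [E → E * P]
E*P*P => E*P*P*P   [E → E * P]
E*P*P*P => P*P*P*P   [E → P]
P*P*P*P => i*P*P*P   [P → i]
i*P*P*P => i*i*P*P   [P → i]
i*i*P*P => i*i*i*P   [P → i]
i*i*i*P => i*i*i*i   [P → i]

E => E*P => E*P*P => E*P*P*P => P*P*P*P => i*P*P*P => i*i*P*P => i*i*i*P => i*i*i*i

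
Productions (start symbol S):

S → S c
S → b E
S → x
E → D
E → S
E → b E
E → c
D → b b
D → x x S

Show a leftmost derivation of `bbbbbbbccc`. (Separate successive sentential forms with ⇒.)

S ⇒ Sc   [S → S c]
Sc ⇒ Scc   [S → S c]
Scc ⇒ Sccc   [S → S c]
Sccc ⇒ bEccc   [S → b E]
bEccc ⇒ bbEccc   [E → b E]
bbEccc ⇒ bbbEccc   [E → b E]
bbbEccc ⇒ bbbbEccc   [E → b E]
bbbbEccc ⇒ bbbbbEccc   [E → b E]
bbbbbEccc ⇒ bbbbbDccc   [E → D]
bbbbbDccc ⇒ bbbbbbbccc   [D → b b]

S ⇒ Sc ⇒ Scc ⇒ Sccc ⇒ bEccc ⇒ bbEccc ⇒ bbbEccc ⇒ bbbbEccc ⇒ bbbbbEccc ⇒ bbbbbDccc ⇒ bbbbbbbccc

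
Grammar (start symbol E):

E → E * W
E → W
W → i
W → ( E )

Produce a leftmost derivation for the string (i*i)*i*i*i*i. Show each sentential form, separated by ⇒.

E ⇒ E*W   [E → E * W]
E*W ⇒ E*W*W   [E → E * W]
E*W*W ⇒ E*W*W*W   [E → E * W]
E*W*W*W ⇒ E*W*W*W*W   [E → E * W]
E*W*W*W*W ⇒ W*W*W*W*W   [E → W]
W*W*W*W*W ⇒ (E)*W*W*W*W   [W → ( E )]
(E)*W*W*W*W ⇒ (E*W)*W*W*W*W   [E → E * W]
(E*W)*W*W*W*W ⇒ (W*W)*W*W*W*W   [E → W]
(W*W)*W*W*W*W ⇒ (i*W)*W*W*W*W   [W → i]
(i*W)*W*W*W*W ⇒ (i*i)*W*W*W*W   [W → i]
(i*i)*W*W*W*W ⇒ (i*i)*i*W*W*W   [W → i]
(i*i)*i*W*W*W ⇒ (i*i)*i*i*W*W   [W → i]
(i*i)*i*i*W*W ⇒ (i*i)*i*i*i*W   [W → i]
(i*i)*i*i*i*W ⇒ (i*i)*i*i*i*i   [W → i]

E ⇒ E*W ⇒ E*W*W ⇒ E*W*W*W ⇒ E*W*W*W*W ⇒ W*W*W*W*W ⇒ (E)*W*W*W*W ⇒ (E*W)*W*W*W*W ⇒ (W*W)*W*W*W*W ⇒ (i*W)*W*W*W*W ⇒ (i*i)*W*W*W*W ⇒ (i*i)*i*W*W*W ⇒ (i*i)*i*i*W*W ⇒ (i*i)*i*i*i*W ⇒ (i*i)*i*i*i*i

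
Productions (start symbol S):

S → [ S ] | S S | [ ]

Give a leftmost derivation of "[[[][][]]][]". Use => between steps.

S=>SS=>[S]S=>[[S]]S=>[[SS]]S=>[[SSS]]S=>[[[]SS]]S=>[[[][]S]]S=>[[[][][]]]S=>[[[][][]]][]

S => SS   [S → S S]
SS => [S]S   [S → [ S ]]
[S]S => [[S]]S   [S → [ S ]]
[[S]]S => [[SS]]S   [S → S S]
[[SS]]S => [[SSS]]S   [S → S S]
[[SSS]]S => [[[]SS]]S   [S → [ ]]
[[[]SS]]S => [[[][]S]]S   [S → [ ]]
[[[][]S]]S => [[[][][]]]S   [S → [ ]]
[[[][][]]]S => [[[][][]]][]   [S → [ ]]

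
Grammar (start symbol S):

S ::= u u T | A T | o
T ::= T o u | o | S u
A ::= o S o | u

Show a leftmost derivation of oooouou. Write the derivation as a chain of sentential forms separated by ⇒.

S ⇒ AT   [S ::= A T]
AT ⇒ oSoT   [A ::= o S o]
oSoT ⇒ oooT   [S ::= o]
oooT ⇒ oooTou   [T ::= T o u]
oooTou ⇒ oooSuou   [T ::= S u]
oooSuou ⇒ oooouou   [S ::= o]

S ⇒ AT ⇒ oSoT ⇒ oooT ⇒ oooTou ⇒ oooSuou ⇒ oooouou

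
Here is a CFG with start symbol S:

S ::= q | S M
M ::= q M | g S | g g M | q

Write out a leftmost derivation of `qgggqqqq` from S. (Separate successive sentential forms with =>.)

S=>SM=>SMM=>qMM=>qggMM=>qgggSM=>qgggSMM=>qgggqMM=>qgggqqMM=>qgggqqqM=>qgggqqqq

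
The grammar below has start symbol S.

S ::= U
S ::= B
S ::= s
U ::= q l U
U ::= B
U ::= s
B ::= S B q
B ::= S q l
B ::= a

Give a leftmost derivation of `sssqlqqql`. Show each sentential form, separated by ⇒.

S ⇒ B ⇒ Sql ⇒ Uql ⇒ Bql ⇒ SBqql ⇒ sBqql ⇒ sSBqqql ⇒ ssBqqql ⇒ ssSqlqqql ⇒ sssqlqqql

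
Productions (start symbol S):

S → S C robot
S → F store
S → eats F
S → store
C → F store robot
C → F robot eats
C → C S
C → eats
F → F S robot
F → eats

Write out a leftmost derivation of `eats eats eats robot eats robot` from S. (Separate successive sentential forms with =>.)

S => S C robot => S C robot C robot => eats F C robot C robot => eats eats C robot C robot => eats eats eats robot C robot => eats eats eats robot eats robot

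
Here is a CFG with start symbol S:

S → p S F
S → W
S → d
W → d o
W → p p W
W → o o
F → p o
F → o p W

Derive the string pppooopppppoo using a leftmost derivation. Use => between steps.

S => pSF   [S → p S F]
pSF => pWF   [S → W]
pWF => pppWF   [W → p p W]
pppWF => pppooF   [W → o o]
pppooF => pppooopW   [F → o p W]
pppooopW => pppooopppW   [W → p p W]
pppooopppW => pppooopppppW   [W → p p W]
pppooopppppW => pppooopppppoo   [W → o o]

S => pSF => pWF => pppWF => pppooF => pppooopW => pppooopppW => pppooopppppW => pppooopppppoo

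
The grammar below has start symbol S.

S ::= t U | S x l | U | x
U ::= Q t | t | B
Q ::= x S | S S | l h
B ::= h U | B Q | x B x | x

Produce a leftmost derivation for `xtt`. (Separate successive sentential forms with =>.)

S => U => Qt => xSt => xUt => xtt

S => U   [S ::= U]
U => Qt   [U ::= Q t]
Qt => xSt   [Q ::= x S]
xSt => xUt   [S ::= U]
xUt => xtt   [U ::= t]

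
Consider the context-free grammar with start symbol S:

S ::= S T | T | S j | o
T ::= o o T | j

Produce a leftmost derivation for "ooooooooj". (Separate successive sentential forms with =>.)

S => T => ooT => ooooT => ooooooT => ooooooooT => ooooooooj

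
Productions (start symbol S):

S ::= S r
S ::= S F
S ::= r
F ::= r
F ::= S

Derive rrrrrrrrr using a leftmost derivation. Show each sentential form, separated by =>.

S => Sr => Srr => SFrr => SFFrr => SrFFrr => SrrFFrr => SrrrFFrr => SFrrrFFrr => rFrrrFFrr => rrrrrFFrr => rrrrrrFrr => rrrrrrrrr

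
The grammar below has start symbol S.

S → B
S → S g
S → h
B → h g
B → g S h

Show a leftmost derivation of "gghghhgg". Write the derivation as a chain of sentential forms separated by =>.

S=>Sg=>Sgg=>Bgg=>gShgg=>gBhgg=>ggShhgg=>ggBhhgg=>gghghhgg

S => Sg   [S → S g]
Sg => Sgg   [S → S g]
Sgg => Bgg   [S → B]
Bgg => gShgg   [B → g S h]
gShgg => gBhgg   [S → B]
gBhgg => ggShhgg   [B → g S h]
ggShhgg => ggBhhgg   [S → B]
ggBhhgg => gghghhgg   [B → h g]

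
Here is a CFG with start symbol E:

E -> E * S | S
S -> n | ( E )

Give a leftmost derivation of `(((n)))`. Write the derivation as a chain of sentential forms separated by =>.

E=>S=>(E)=>(S)=>((E))=>((S))=>(((E)))=>(((S)))=>(((n)))

E => S   [E -> S]
S => (E)   [S -> ( E )]
(E) => (S)   [E -> S]
(S) => ((E))   [S -> ( E )]
((E)) => ((S))   [E -> S]
((S)) => (((E)))   [S -> ( E )]
(((E))) => (((S)))   [E -> S]
(((S))) => (((n)))   [S -> n]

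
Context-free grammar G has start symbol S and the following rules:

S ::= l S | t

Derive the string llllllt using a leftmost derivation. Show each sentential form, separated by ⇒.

S ⇒ lS   [S ::= l S]
lS ⇒ llS   [S ::= l S]
llS ⇒ lllS   [S ::= l S]
lllS ⇒ llllS   [S ::= l S]
llllS ⇒ lllllS   [S ::= l S]
lllllS ⇒ llllllS   [S ::= l S]
llllllS ⇒ llllllt   [S ::= t]

S⇒lS⇒llS⇒lllS⇒llllS⇒lllllS⇒llllllS⇒llllllt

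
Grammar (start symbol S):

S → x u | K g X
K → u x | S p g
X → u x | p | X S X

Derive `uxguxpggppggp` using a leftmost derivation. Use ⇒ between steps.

S ⇒ KgX ⇒ SpggX ⇒ KgXpggX ⇒ SpggXpggX ⇒ KgXpggXpggX ⇒ uxgXpggXpggX ⇒ uxguxpggXpggX ⇒ uxguxpggppggX ⇒ uxguxpggppggp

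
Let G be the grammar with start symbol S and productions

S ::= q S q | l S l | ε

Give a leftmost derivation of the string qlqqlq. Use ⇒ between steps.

S ⇒ qSq ⇒ qlSlq ⇒ qlqSqlq ⇒ qlqqlq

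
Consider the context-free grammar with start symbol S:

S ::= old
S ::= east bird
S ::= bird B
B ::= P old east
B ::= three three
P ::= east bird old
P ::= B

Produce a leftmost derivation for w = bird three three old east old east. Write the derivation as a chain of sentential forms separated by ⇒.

S ⇒ bird B   [S ::= bird B]
bird B ⇒ bird P old east   [B ::= P old east]
bird P old east ⇒ bird B old east   [P ::= B]
bird B old east ⇒ bird P old east old east   [B ::= P old east]
bird P old east old east ⇒ bird B old east old east   [P ::= B]
bird B old east old east ⇒ bird three three old east old east   [B ::= three three]

S ⇒ bird B ⇒ bird P old east ⇒ bird B old east ⇒ bird P old east old east ⇒ bird B old east old east ⇒ bird three three old east old east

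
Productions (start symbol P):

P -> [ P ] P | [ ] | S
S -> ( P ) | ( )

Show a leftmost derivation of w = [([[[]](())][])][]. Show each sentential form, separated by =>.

P => [P]P   [P -> [ P ] P]
[P]P => [S]P   [P -> S]
[S]P => [(P)]P   [S -> ( P )]
[(P)]P => [([P]P)]P   [P -> [ P ] P]
[([P]P)]P => [([[P]P]P)]P   [P -> [ P ] P]
[([[P]P]P)]P => [([[[]]P]P)]P   [P -> [ ]]
[([[[]]P]P)]P => [([[[]]S]P)]P   [P -> S]
[([[[]]S]P)]P => [([[[]](P)]P)]P   [S -> ( P )]
[([[[]](P)]P)]P => [([[[]](S)]P)]P   [P -> S]
[([[[]](S)]P)]P => [([[[]](())]P)]P   [S -> ( )]
[([[[]](())]P)]P => [([[[]](())][])]P   [P -> [ ]]
[([[[]](())][])]P => [([[[]](())][])][]   [P -> [ ]]

P => [P]P => [S]P => [(P)]P => [([P]P)]P => [([[P]P]P)]P => [([[[]]P]P)]P => [([[[]]S]P)]P => [([[[]](P)]P)]P => [([[[]](S)]P)]P => [([[[]](())]P)]P => [([[[]](())][])]P => [([[[]](())][])][]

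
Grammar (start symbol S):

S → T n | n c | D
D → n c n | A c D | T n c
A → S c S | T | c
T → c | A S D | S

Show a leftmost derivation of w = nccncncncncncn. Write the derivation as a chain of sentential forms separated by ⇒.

S⇒D⇒AcD⇒TcD⇒ASDcD⇒ScSSDcD⇒nccSSDcD⇒nccncSDcD⇒nccncncDcD⇒nccncncncncD⇒nccncncncncncn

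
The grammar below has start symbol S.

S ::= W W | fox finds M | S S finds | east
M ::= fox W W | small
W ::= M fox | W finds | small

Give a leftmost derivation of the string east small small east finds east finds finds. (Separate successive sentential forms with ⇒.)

S ⇒ S S finds ⇒ east S finds ⇒ east S S finds finds ⇒ east S S finds S finds finds ⇒ east W W S finds S finds finds ⇒ east small W S finds S finds finds ⇒ east small small S finds S finds finds ⇒ east small small east finds S finds finds ⇒ east small small east finds east finds finds

S ⇒ S S finds   [S ::= S S finds]
S S finds ⇒ east S finds   [S ::= east]
east S finds ⇒ east S S finds finds   [S ::= S S finds]
east S S finds finds ⇒ east S S finds S finds finds   [S ::= S S finds]
east S S finds S finds finds ⇒ east W W S finds S finds finds   [S ::= W W]
east W W S finds S finds finds ⇒ east small W S finds S finds finds   [W ::= small]
east small W S finds S finds finds ⇒ east small small S finds S finds finds   [W ::= small]
east small small S finds S finds finds ⇒ east small small east finds S finds finds   [S ::= east]
east small small east finds S finds finds ⇒ east small small east finds east finds finds   [S ::= east]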